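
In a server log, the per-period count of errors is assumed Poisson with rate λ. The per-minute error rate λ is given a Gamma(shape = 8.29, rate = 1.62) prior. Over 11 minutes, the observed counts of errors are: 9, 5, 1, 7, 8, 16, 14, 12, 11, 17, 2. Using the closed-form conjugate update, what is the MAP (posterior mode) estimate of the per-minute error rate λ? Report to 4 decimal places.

With a Gamma(shape α, rate β) prior, the Poisson likelihood is conjugate: the posterior is Gamma(α + ΣXᵢ, β + n).
Sum of counts S = 102 over n = 11 minutes.
Posterior: Gamma(α+S, β+n) = Gamma(8.29+102, 1.62+11) = Gamma(110.29, 12.62).
Mode of Gamma(α,β) for α≥1 is (α−1)/β = 109.29/12.62 = 8.6601.

8.6601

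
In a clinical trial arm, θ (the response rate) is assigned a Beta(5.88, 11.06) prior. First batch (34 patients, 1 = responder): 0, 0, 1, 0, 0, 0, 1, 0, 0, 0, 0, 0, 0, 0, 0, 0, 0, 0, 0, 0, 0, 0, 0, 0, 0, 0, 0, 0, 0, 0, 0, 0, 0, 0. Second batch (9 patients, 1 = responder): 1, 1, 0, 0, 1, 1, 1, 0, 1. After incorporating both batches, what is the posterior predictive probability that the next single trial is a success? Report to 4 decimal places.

0.2316

The Beta prior is conjugate to a Binomial/Bernoulli likelihood; the update adds successes to α and failures to β.
After batch 1: Beta(5.88+2, 11.06+32) = Beta(7.88, 43.06).
After batch 2: Beta(7.88+6, 43.06+3) = Beta(13.88, 46.06).
For a single future Bernoulli trial, P(success | data) = α/(α+β) = 0.2316.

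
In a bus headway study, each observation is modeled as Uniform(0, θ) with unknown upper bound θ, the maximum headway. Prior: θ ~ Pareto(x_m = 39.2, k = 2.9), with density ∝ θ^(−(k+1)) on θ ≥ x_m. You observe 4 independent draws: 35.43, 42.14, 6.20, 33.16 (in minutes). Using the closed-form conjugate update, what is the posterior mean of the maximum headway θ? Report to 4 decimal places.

A Pareto(scale x_m, shape k) prior on the upper bound θ of Uniform(0, θ) is conjugate: posterior is Pareto(max(x_m, max xᵢ), k + n).
Sample maximum = 42.14; prior scale x_m = 39.2 → posterior scale = max = 42.14.
Posterior shape = 2.9 + 4 = 6.9.
E[θ|data] = k·x_m/(k−1) = 6.9·42.14/5.9 = 49.2824.

49.2824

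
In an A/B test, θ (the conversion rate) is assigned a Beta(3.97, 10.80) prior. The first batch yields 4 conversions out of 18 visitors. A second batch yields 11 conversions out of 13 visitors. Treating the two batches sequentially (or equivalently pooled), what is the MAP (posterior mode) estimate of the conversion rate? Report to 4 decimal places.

0.4106

The Beta prior is conjugate to a Binomial/Bernoulli likelihood; the update adds successes to α and failures to β.
After batch 1: Beta(3.97+4, 10.80+14) = Beta(7.97, 24.80).
After batch 2: Beta(7.97+11, 24.80+2) = Beta(18.97, 26.80).
Mode of Beta(a,b) for a,b>1 is (a−1)/(a+b−2) = 17.97/43.77 = 0.4106.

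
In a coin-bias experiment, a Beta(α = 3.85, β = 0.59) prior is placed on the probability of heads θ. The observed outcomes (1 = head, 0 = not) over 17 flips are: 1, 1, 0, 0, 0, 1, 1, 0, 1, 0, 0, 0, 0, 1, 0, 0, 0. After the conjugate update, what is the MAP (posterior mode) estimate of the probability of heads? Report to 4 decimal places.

0.4552

The Beta prior is conjugate to a Binomial/Bernoulli likelihood; the update adds successes to α and failures to β.
Posterior: Beta(α+k, β+n−k) = Beta(3.85+6, 0.59+11) = Beta(9.85, 11.59).
Mode of Beta(a,b) for a,b>1 is (a−1)/(a+b−2) = 8.85/19.44 = 0.4552.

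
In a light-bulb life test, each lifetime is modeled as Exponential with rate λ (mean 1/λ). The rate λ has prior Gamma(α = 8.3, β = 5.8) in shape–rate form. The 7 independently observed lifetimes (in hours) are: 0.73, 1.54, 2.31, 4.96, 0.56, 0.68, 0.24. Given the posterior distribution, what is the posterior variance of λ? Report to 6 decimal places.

With a Gamma(shape α, rate β) prior on the exponential rate λ, the posterior after n observations with total T = Σxᵢ is Gamma(α+n, β+T).
Sum of observations T = 11.02 hours; n = 7.
Posterior: Gamma(8.3+7, 5.8+11.02) = Gamma(15.3, 16.82).
Var = α/β² = 0.054080.

0.054080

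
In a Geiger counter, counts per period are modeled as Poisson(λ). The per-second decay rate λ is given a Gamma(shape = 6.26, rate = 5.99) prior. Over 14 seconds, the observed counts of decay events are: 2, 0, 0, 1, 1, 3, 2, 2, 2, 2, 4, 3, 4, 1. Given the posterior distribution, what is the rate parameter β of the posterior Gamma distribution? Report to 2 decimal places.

19.99

With a Gamma(shape α, rate β) prior, the Poisson likelihood is conjugate: the posterior is Gamma(α + ΣXᵢ, β + n).
Sum of counts S = 27 over n = 14 seconds.
Posterior: Gamma(α+S, β+n) = Gamma(6.26+27, 5.99+14) = Gamma(33.26, 19.99).
Posterior β = 19.99.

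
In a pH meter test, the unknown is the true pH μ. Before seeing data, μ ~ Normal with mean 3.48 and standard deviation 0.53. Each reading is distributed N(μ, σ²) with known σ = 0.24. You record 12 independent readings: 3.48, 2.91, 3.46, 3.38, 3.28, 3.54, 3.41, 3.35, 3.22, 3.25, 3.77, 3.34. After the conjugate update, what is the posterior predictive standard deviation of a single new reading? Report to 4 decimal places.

0.2496

For Normal data with known variance σ², a Normal(μ₀, σ₀²) prior on μ is conjugate. Posterior precision = 1/σ₀² + n/σ²; posterior mean is the precision-weighted average of μ₀ and x̄.
σ₀² = 0.53² = 0.2809, σ² = 0.24² = 0.0576; σ² + n·σ₀² = 0.0576 + 12·0.2809 = 3.4284.
Posterior precision = 1/σ₀² + n/σ² = 1/0.2809 + 12/0.0576 = (σ² + n·σ₀²)/(σ₀²σ²) = 3.4284/(0.2809·0.0576); posterior variance σₙ² = σ₀²σ²/(σ² + n·σ₀²) = 0.2809·0.0576/3.4284 = 0.004719.
Predictive variance for one new observation = σₙ² + σ² = 0.2809·0.0576/3.4284 + 0.0576 = σ²·(σ₀² + 3.4284)/3.4284 = 0.0576·3.7093/3.4284 = 0.062319; SD = √(0.0576·3.7093/3.4284) = 0.2496.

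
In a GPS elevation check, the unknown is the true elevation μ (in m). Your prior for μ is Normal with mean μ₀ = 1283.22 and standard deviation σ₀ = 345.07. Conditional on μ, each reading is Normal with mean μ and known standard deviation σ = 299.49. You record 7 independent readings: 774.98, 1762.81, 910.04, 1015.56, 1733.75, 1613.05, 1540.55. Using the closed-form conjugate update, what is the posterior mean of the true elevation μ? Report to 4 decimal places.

For Normal data with known variance σ², a Normal(μ₀, σ₀²) prior on μ is conjugate. Posterior precision = 1/σ₀² + n/σ²; posterior mean is the precision-weighted average of μ₀ and x̄.
Σxᵢ = 774.98 + 1762.81 + 910.04 + 1015.56 + 1733.75 + 1613.05 + 1540.55 = 9350.74, so n·x̄ = 9350.74.
σ₀² = 345.07² = 119073.3049, σ² = 299.49² = 89694.2601; σ² + n·σ₀² = 89694.2601 + 7·119073.3049 = 923207.3944.
Posterior mean = (μ₀/σ₀² + n·x̄/σ²)/(1/σ₀² + n/σ²) = (σ²·μ₀ + σ₀²·n·x̄)/(σ² + n·σ₀²) = (89694.2601·1283.22 + 119073.3049·9350.74)/923207.3944 = 1228520983.506148/923207.3944 = 1330.7096.

1330.7096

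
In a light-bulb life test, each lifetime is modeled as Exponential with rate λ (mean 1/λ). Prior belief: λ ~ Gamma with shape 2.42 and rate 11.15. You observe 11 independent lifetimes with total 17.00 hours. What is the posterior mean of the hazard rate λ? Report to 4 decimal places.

With a Gamma(shape α, rate β) prior on the exponential rate λ, the posterior after n observations with total T = Σxᵢ is Gamma(α+n, β+T).
Posterior: Gamma(2.42+11, 11.15+17.00) = Gamma(13.42, 28.15).
Posterior mean of λ = α/β = 13.42/28.15 = 0.4767.

0.4767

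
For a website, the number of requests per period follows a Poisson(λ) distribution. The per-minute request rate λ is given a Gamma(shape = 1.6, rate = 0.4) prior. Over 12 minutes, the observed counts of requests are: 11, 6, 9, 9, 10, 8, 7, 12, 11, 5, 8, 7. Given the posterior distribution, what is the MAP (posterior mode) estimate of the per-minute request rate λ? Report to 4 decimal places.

8.3548

With a Gamma(shape α, rate β) prior, the Poisson likelihood is conjugate: the posterior is Gamma(α + ΣXᵢ, β + n).
Sum of counts S = 103 over n = 12 minutes.
Posterior: Gamma(α+S, β+n) = Gamma(1.6+103, 0.4+12) = Gamma(104.6, 12.4).
Mode of Gamma(α,β) for α≥1 is (α−1)/β = 103.6/12.4 = 8.3548.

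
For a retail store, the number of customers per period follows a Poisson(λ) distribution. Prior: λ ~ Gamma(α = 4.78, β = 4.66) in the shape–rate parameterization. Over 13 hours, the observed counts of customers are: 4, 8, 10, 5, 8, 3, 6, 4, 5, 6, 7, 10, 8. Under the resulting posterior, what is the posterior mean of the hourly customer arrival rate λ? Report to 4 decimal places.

5.0272

With a Gamma(shape α, rate β) prior, the Poisson likelihood is conjugate: the posterior is Gamma(α + ΣXᵢ, β + n).
Sum of counts S = 84 over n = 13 hours.
Posterior: Gamma(α+S, β+n) = Gamma(4.78+84, 4.66+13) = Gamma(88.78, 17.66).
Posterior mean = α/β = 88.78/17.66 = 5.0272.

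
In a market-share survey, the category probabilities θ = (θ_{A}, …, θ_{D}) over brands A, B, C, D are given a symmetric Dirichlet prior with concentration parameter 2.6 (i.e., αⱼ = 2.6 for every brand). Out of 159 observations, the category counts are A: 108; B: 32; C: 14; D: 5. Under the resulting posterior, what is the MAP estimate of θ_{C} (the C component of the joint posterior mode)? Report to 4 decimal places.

The Dirichlet prior is conjugate to the Multinomial likelihood: each posterior αⱼ = prior αⱼ + observed count nⱼ.
Posterior concentration: (110.6, 34.6, 16.6, 7.6), total = 169.4.
Joint mode component: (α_{C}−1)/(Σα−K) = 15.6/165.4 = 0.0943.

0.0943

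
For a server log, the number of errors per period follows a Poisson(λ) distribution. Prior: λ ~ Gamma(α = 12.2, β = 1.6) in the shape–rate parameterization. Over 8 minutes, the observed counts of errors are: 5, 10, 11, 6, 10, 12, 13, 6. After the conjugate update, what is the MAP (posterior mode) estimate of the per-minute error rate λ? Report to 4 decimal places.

8.7708

With a Gamma(shape α, rate β) prior, the Poisson likelihood is conjugate: the posterior is Gamma(α + ΣXᵢ, β + n).
Sum of counts S = 73 over n = 8 minutes.
Posterior: Gamma(α+S, β+n) = Gamma(12.2+73, 1.6+8) = Gamma(85.2, 9.6).
Mode of Gamma(α,β) for α≥1 is (α−1)/β = 84.2/9.6 = 8.7708.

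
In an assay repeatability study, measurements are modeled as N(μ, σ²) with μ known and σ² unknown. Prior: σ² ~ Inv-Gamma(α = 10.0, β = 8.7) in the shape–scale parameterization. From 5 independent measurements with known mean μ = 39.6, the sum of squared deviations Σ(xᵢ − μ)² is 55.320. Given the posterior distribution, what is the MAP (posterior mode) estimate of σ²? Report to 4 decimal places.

2.6933

With known mean μ and an Inverse-Gamma(α, β) prior on σ², the Normal likelihood is conjugate: posterior is Inv-Gamma(α + n/2, β + Σ(xᵢ−μ)²/2).
Posterior: Inv-Gamma(10.0 + 5/2, 8.7 + 55.320/2) = Inv-Gamma(12.50, 36.3600).
Mode = β/(α+1) = 36.3600/13.50 = 2.6933.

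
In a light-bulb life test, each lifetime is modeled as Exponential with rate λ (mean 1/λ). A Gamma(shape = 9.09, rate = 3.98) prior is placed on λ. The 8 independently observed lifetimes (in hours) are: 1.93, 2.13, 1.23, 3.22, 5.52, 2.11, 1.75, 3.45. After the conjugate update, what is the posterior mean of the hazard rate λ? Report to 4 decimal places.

With a Gamma(shape α, rate β) prior on the exponential rate λ, the posterior after n observations with total T = Σxᵢ is Gamma(α+n, β+T).
Sum of observations T = 21.34 hours; n = 8.
Posterior: Gamma(9.09+8, 3.98+21.34) = Gamma(17.09, 25.32).
Posterior mean of λ = α/β = 17.09/25.32 = 0.6750.

0.6750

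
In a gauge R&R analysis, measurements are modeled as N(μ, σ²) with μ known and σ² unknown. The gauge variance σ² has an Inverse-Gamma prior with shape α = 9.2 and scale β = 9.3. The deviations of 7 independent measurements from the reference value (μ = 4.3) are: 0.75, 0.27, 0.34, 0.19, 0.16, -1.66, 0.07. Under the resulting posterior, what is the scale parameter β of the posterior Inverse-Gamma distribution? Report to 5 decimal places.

With known mean μ and an Inverse-Gamma(α, β) prior on σ², the Normal likelihood is conjugate: posterior is Inv-Gamma(α + n/2, β + Σ(xᵢ−μ)²/2).
Σ(xᵢ−μ)² = (0.75)² + (0.27)² + (0.34)² + (0.19)² + (0.16)² + (-1.66)² + (0.07)² = 3.5732.
Posterior: Inv-Gamma(9.2 + 7/2, 9.3 + 3.5732/2) = Inv-Gamma(12.70, 11.08660).
Posterior β = 11.08660.

11.08660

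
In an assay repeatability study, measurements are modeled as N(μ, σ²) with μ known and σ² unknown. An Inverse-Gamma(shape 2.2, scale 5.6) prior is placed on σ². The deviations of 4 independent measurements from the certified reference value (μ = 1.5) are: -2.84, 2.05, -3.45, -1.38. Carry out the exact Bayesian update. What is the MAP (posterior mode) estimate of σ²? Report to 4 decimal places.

3.5841

With known mean μ and an Inverse-Gamma(α, β) prior on σ², the Normal likelihood is conjugate: posterior is Inv-Gamma(α + n/2, β + Σ(xᵢ−μ)²/2).
Σ(xᵢ−μ)² = (-2.84)² + (2.05)² + (-3.45)² + (-1.38)² = 26.0750.
Posterior: Inv-Gamma(2.2 + 4/2, 5.6 + 26.0750/2) = Inv-Gamma(4.20, 18.63750).
Mode = β/(α+1) = 18.63750/5.20 = 3.5841.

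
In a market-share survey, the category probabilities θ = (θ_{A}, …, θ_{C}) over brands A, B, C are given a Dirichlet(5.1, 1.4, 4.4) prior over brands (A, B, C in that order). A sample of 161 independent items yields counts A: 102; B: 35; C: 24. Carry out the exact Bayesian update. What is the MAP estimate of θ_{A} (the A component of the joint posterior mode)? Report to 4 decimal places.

The Dirichlet prior is conjugate to the Multinomial likelihood: each posterior αⱼ = prior αⱼ + observed count nⱼ.
Posterior concentration: (107.1, 36.4, 28.4), total = 171.9.
Joint mode component: (α_{A}−1)/(Σα−K) = 106.1/168.9 = 0.6282.

0.6282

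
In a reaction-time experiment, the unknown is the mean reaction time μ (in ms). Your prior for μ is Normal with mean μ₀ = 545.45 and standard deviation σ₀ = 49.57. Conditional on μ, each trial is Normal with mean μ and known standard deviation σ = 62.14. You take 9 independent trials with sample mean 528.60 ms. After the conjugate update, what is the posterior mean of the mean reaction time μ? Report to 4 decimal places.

For Normal data with known variance σ², a Normal(μ₀, σ₀²) prior on μ is conjugate. Posterior precision = 1/σ₀² + n/σ²; posterior mean is the precision-weighted average of μ₀ and x̄.
n·x̄ = 9·528.60 = 4757.4.
σ₀² = 49.57² = 2457.1849, σ² = 62.14² = 3861.3796; σ² + n·σ₀² = 3861.3796 + 9·2457.1849 = 25976.0437.
Posterior mean = (μ₀/σ₀² + n·x̄/σ²)/(1/σ₀² + n/σ²) = (σ²·μ₀ + σ₀²·n·x̄)/(σ² + n·σ₀²) = (3861.3796·545.45 + 2457.1849·4757.4)/25976.0437 = 13796000.94608/25976.0437 = 531.1048.

531.1048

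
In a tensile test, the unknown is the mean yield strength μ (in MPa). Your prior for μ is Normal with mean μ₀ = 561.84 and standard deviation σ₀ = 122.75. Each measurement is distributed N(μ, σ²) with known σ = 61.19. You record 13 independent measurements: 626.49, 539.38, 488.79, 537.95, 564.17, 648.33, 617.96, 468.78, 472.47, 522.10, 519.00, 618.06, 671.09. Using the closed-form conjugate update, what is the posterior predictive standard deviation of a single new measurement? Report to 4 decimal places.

63.4573

For Normal data with known variance σ², a Normal(μ₀, σ₀²) prior on μ is conjugate. Posterior precision = 1/σ₀² + n/σ²; posterior mean is the precision-weighted average of μ₀ and x̄.
σ₀² = 122.75² = 15067.5625, σ² = 61.19² = 3744.2161; σ² + n·σ₀² = 3744.2161 + 13·15067.5625 = 199622.5286.
Posterior precision = 1/σ₀² + n/σ² = 1/15067.5625 + 13/3744.2161 = (σ² + n·σ₀²)/(σ₀²σ²) = 199622.5286/(15067.5625·3744.2161); posterior variance σₙ² = σ₀²σ²/(σ² + n·σ₀²) = 15067.5625·3744.2161/199622.5286 = 282.614445.
Predictive variance for one new observation = σₙ² + σ² = 15067.5625·3744.2161/199622.5286 + 3744.2161 = σ²·(σ₀² + 199622.5286)/199622.5286 = 3744.2161·214690.0911/199622.5286 = 4026.830545; SD = √(3744.2161·214690.0911/199622.5286) = 63.4573.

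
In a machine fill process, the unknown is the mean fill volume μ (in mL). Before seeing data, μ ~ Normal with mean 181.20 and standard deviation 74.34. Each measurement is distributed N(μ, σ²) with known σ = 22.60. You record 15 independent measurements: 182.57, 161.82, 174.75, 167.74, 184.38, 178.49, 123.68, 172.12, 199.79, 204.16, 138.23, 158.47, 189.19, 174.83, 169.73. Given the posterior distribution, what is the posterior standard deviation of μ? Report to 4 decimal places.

5.8174

For Normal data with known variance σ², a Normal(μ₀, σ₀²) prior on μ is conjugate. Posterior precision = 1/σ₀² + n/σ²; posterior mean is the precision-weighted average of μ₀ and x̄.
σ₀² = 74.34² = 5526.4356, σ² = 22.60² = 510.76; σ² + n·σ₀² = 510.76 + 15·5526.4356 = 83407.294.
Posterior precision = 1/σ₀² + n/σ² = 1/5526.4356 + 15/510.76 = (σ² + n·σ₀²)/(σ₀²σ²) = 83407.294/(5526.4356·510.76); posterior variance σₙ² = σ₀²σ²/(σ² + n·σ₀²) = 5526.4356·510.76/83407.294 = 33.842151.
Posterior SD = √σₙ² = √(5526.4356·510.76/83407.294) = 5.8174.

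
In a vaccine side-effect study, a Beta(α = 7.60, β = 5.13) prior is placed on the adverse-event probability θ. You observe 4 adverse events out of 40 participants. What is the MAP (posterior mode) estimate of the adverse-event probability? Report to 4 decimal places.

0.2089

The Beta prior is conjugate to a Binomial/Bernoulli likelihood; the update adds successes to α and failures to β.
Posterior: Beta(α+k, β+n−k) = Beta(7.60+4, 5.13+36) = Beta(11.60, 41.13).
Mode of Beta(a,b) for a,b>1 is (a−1)/(a+b−2) = 10.60/50.73 = 0.2089.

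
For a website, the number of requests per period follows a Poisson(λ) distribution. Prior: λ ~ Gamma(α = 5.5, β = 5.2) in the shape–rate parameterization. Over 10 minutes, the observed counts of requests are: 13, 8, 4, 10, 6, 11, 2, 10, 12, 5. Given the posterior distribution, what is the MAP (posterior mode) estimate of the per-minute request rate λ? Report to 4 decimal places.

With a Gamma(shape α, rate β) prior, the Poisson likelihood is conjugate: the posterior is Gamma(α + ΣXᵢ, β + n).
Sum of counts S = 81 over n = 10 minutes.
Posterior: Gamma(α+S, β+n) = Gamma(5.5+81, 5.2+10) = Gamma(86.5, 15.2).
Mode of Gamma(α,β) for α≥1 is (α−1)/β = 85.5/15.2 = 5.6250.

5.6250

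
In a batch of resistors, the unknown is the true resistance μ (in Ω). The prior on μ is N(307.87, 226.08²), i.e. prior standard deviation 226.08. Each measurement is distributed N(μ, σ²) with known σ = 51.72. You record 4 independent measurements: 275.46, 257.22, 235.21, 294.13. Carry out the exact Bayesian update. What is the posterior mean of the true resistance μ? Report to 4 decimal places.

For Normal data with known variance σ², a Normal(μ₀, σ₀²) prior on μ is conjugate. Posterior precision = 1/σ₀² + n/σ²; posterior mean is the precision-weighted average of μ₀ and x̄.
Σxᵢ = 275.46 + 257.22 + 235.21 + 294.13 = 1062.02, so n·x̄ = 1062.02.
σ₀² = 226.08² = 51112.1664, σ² = 51.72² = 2674.9584; σ² + n·σ₀² = 2674.9584 + 4·51112.1664 = 207123.624.
Posterior mean = (μ₀/σ₀² + n·x̄/σ²)/(1/σ₀² + n/σ²) = (σ²·μ₀ + σ₀²·n·x̄)/(σ² + n·σ₀²) = (2674.9584·307.87 + 51112.1664·1062.02)/207123.624 = 55105682.402736/207123.624 = 266.0521.

266.0521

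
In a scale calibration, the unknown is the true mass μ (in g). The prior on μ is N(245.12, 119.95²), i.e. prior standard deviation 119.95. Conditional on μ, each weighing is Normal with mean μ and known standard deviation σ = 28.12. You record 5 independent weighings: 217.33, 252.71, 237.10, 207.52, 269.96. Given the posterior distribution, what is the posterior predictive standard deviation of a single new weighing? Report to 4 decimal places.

For Normal data with known variance σ², a Normal(μ₀, σ₀²) prior on μ is conjugate. Posterior precision = 1/σ₀² + n/σ²; posterior mean is the precision-weighted average of μ₀ and x̄.
σ₀² = 119.95² = 14388.0025, σ² = 28.12² = 790.7344; σ² + n·σ₀² = 790.7344 + 5·14388.0025 = 72730.7469.
Posterior precision = 1/σ₀² + n/σ² = 1/14388.0025 + 5/790.7344 = (σ² + n·σ₀²)/(σ₀²σ²) = 72730.7469/(14388.0025·790.7344); posterior variance σₙ² = σ₀²σ²/(σ² + n·σ₀²) = 14388.0025·790.7344/72730.7469 = 156.427495.
Predictive variance for one new observation = σₙ² + σ² = 14388.0025·790.7344/72730.7469 + 790.7344 = σ²·(σ₀² + 72730.7469)/72730.7469 = 790.7344·87118.7494/72730.7469 = 947.161895; SD = √(790.7344·87118.7494/72730.7469) = 30.7760.

30.7760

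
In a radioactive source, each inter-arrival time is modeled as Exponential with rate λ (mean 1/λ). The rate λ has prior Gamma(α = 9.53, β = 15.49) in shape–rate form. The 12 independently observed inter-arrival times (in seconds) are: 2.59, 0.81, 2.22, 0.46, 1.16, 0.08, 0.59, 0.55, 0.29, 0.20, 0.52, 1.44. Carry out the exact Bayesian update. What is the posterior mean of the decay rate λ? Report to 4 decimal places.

With a Gamma(shape α, rate β) prior on the exponential rate λ, the posterior after n observations with total T = Σxᵢ is Gamma(α+n, β+T).
Sum of observations T = 10.91 seconds; n = 12.
Posterior: Gamma(9.53+12, 15.49+10.91) = Gamma(21.53, 26.40).
Posterior mean of λ = α/β = 21.53/26.40 = 0.8155.

0.8155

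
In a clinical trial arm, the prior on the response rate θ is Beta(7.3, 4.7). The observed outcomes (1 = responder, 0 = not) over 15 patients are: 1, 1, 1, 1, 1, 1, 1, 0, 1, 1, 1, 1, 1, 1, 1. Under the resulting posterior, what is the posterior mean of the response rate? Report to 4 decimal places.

0.7889

The Beta prior is conjugate to a Binomial/Bernoulli likelihood; the update adds successes to α and failures to β.
Posterior: Beta(α+k, β+n−k) = Beta(7.3+14, 4.7+1) = Beta(21.3, 5.7).
Posterior mean = α/(α+β) = 21.3/27.0 = 0.7889.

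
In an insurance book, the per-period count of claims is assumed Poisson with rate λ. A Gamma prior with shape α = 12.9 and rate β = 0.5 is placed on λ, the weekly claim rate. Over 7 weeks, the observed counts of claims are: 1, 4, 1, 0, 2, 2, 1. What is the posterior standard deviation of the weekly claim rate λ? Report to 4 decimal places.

0.6518

With a Gamma(shape α, rate β) prior, the Poisson likelihood is conjugate: the posterior is Gamma(α + ΣXᵢ, β + n).
Sum of counts S = 11 over n = 7 weeks.
Posterior: Gamma(α+S, β+n) = Gamma(12.9+11, 0.5+7) = Gamma(23.9, 7.5).
SD = √α/β = √23.9/7.5 = 0.6518.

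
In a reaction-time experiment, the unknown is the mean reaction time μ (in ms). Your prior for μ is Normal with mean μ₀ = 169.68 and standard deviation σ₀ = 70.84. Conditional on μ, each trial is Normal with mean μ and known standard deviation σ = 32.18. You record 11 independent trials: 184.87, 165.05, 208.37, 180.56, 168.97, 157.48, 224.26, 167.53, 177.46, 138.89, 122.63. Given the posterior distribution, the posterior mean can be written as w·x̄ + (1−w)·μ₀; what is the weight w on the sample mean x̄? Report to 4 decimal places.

0.9816

For Normal data with known variance σ², a Normal(μ₀, σ₀²) prior on μ is conjugate. Posterior precision = 1/σ₀² + n/σ²; posterior mean is the precision-weighted average of μ₀ and x̄.
σ₀² = 70.84² = 5018.3056, σ² = 32.18² = 1035.5524. Prior precision 1/σ₀² = 1/5018.3056; data precision n/σ² = 11/1035.5524.
w = (n/σ²)/(1/σ₀² + n/σ²) = n·σ₀²/(σ² + n·σ₀²) = 11·5018.3056/(1035.5524 + 11·5018.3056) = 55201.3616/56236.914 = 0.9816.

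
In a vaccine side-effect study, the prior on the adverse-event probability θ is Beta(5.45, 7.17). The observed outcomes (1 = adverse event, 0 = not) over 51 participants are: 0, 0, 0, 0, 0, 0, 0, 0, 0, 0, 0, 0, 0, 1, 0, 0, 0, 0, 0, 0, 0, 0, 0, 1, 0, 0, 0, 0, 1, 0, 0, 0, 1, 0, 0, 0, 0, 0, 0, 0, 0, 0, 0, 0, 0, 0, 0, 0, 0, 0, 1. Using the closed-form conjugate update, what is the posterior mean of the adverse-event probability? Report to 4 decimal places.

The Beta prior is conjugate to a Binomial/Bernoulli likelihood; the update adds successes to α and failures to β.
Posterior: Beta(α+k, β+n−k) = Beta(5.45+5, 7.17+46) = Beta(10.45, 53.17).
Posterior mean = α/(α+β) = 10.45/63.62 = 0.1643.

0.1643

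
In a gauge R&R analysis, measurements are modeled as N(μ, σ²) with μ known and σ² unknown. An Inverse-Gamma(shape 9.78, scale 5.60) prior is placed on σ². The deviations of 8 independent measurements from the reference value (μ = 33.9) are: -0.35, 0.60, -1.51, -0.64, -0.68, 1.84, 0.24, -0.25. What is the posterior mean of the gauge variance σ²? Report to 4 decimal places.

0.7175

With known mean μ and an Inverse-Gamma(α, β) prior on σ², the Normal likelihood is conjugate: posterior is Inv-Gamma(α + n/2, β + Σ(xᵢ−μ)²/2).
Σ(xᵢ−μ)² = (-0.35)² + (0.60)² + (-1.51)² + (-0.64)² + (-0.68)² + (1.84)² + (0.24)² + (-0.25)² = 7.1403.
Posterior: Inv-Gamma(9.78 + 8/2, 5.60 + 7.1403/2) = Inv-Gamma(13.78, 9.17015).
E[σ²|data] = β/(α−1) = 9.17015/12.78 = 0.7175.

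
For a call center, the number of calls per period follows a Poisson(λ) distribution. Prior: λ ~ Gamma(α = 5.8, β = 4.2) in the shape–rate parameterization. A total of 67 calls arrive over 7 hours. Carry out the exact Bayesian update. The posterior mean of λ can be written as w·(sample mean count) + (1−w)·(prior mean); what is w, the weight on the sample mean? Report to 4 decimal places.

0.6250

With a Gamma(shape α, rate β) prior, the Poisson likelihood is conjugate: the posterior is Gamma(α + ΣXᵢ, β + n).
Posterior mean = (α₀+S)/(β₀+n) = [n/(β₀+n)]·(S/n) + [β₀/(β₀+n)]·(α₀/β₀), so only n and β₀ enter the weight.
Weight on data w = n/(β₀+n) = 7/(4.2+7) = 7/11.2 = 0.6250.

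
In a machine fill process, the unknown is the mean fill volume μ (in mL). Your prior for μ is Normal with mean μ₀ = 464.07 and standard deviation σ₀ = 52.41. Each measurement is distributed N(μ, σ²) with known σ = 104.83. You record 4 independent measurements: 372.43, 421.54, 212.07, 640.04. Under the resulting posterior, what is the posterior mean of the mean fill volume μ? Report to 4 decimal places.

For Normal data with known variance σ², a Normal(μ₀, σ₀²) prior on μ is conjugate. Posterior precision = 1/σ₀² + n/σ²; posterior mean is the precision-weighted average of μ₀ and x̄.
Σxᵢ = 372.43 + 421.54 + 212.07 + 640.04 = 1646.08, so n·x̄ = 1646.08.
σ₀² = 52.41² = 2746.8081, σ² = 104.83² = 10989.3289; σ² + n·σ₀² = 10989.3289 + 4·2746.8081 = 21976.5613.
Posterior mean = (μ₀/σ₀² + n·x̄/σ²)/(1/σ₀² + n/σ²) = (σ²·μ₀ + σ₀²·n·x̄)/(σ² + n·σ₀²) = (10989.3289·464.07 + 2746.8081·1646.08)/21976.5613 = 9621283.739871/21976.5613 = 437.7975.

437.7975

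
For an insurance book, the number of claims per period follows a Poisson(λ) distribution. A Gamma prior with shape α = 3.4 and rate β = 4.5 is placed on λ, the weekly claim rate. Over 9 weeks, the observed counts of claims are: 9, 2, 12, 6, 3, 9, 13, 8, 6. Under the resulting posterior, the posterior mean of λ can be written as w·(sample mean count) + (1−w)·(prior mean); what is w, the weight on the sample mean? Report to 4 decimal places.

0.6667

With a Gamma(shape α, rate β) prior, the Poisson likelihood is conjugate: the posterior is Gamma(α + ΣXᵢ, β + n).
Posterior mean = (α₀+S)/(β₀+n) = [n/(β₀+n)]·(S/n) + [β₀/(β₀+n)]·(α₀/β₀), so only n and β₀ enter the weight.
Weight on data w = n/(β₀+n) = 9/(4.5+9) = 9/13.5 = 0.6667.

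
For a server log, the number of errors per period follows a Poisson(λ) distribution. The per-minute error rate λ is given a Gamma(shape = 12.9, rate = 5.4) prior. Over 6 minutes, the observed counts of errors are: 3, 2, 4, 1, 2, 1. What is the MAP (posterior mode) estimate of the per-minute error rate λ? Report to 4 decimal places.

With a Gamma(shape α, rate β) prior, the Poisson likelihood is conjugate: the posterior is Gamma(α + ΣXᵢ, β + n).
Sum of counts S = 13 over n = 6 minutes.
Posterior: Gamma(α+S, β+n) = Gamma(12.9+13, 5.4+6) = Gamma(25.9, 11.4).
Mode of Gamma(α,β) for α≥1 is (α−1)/β = 24.9/11.4 = 2.1842.

2.1842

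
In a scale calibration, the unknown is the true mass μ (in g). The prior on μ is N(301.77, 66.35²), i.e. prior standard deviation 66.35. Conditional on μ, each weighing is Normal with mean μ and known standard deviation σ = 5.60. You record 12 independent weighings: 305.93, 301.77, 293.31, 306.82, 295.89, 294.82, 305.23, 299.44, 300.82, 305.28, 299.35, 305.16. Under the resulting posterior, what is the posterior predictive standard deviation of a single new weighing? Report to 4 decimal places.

For Normal data with known variance σ², a Normal(μ₀, σ₀²) prior on μ is conjugate. Posterior precision = 1/σ₀² + n/σ²; posterior mean is the precision-weighted average of μ₀ and x̄.
σ₀² = 66.35² = 4402.3225, σ² = 5.60² = 31.36; σ² + n·σ₀² = 31.36 + 12·4402.3225 = 52859.23.
Posterior precision = 1/σ₀² + n/σ² = 1/4402.3225 + 12/31.36 = (σ² + n·σ₀²)/(σ₀²σ²) = 52859.23/(4402.3225·31.36); posterior variance σₙ² = σ₀²σ²/(σ² + n·σ₀²) = 4402.3225·31.36/52859.23 = 2.611783.
Predictive variance for one new observation = σₙ² + σ² = 4402.3225·31.36/52859.23 + 31.36 = σ²·(σ₀² + 52859.23)/52859.23 = 31.36·57261.5525/52859.23 = 33.971783; SD = √(31.36·57261.5525/52859.23) = 5.8285.

5.8285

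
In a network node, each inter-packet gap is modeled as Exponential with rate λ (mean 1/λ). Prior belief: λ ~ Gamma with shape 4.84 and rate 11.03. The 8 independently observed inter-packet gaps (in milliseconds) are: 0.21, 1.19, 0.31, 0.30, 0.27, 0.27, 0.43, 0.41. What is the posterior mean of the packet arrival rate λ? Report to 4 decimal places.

With a Gamma(shape α, rate β) prior on the exponential rate λ, the posterior after n observations with total T = Σxᵢ is Gamma(α+n, β+T).
Sum of observations T = 3.39 milliseconds; n = 8.
Posterior: Gamma(4.84+8, 11.03+3.39) = Gamma(12.84, 14.42).
Posterior mean of λ = α/β = 12.84/14.42 = 0.8904.

0.8904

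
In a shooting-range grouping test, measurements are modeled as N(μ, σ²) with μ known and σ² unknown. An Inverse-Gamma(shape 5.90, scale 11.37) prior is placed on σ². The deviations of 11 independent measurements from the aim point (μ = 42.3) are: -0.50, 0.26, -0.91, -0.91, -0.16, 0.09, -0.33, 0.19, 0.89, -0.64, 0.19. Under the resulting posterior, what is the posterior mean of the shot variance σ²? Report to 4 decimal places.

1.2563

With known mean μ and an Inverse-Gamma(α, β) prior on σ², the Normal likelihood is conjugate: posterior is Inv-Gamma(α + n/2, β + Σ(xᵢ−μ)²/2).
Σ(xᵢ−μ)² = (-0.50)² + (0.26)² + (-0.91)² + (-0.91)² + (-0.16)² + (0.09)² + (-0.33)² + (0.19)² + (0.89)² + (-0.64)² + (0.19)² = 3.3903.
Posterior: Inv-Gamma(5.90 + 11/2, 11.37 + 3.3903/2) = Inv-Gamma(11.40, 13.06515).
E[σ²|data] = β/(α−1) = 13.06515/10.40 = 1.2563.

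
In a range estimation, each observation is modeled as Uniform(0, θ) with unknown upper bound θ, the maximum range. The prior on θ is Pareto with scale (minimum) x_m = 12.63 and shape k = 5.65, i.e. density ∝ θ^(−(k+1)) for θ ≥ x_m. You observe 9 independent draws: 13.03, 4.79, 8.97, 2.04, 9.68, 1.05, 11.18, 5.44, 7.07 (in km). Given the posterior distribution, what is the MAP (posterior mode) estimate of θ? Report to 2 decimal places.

A Pareto(scale x_m, shape k) prior on the upper bound θ of Uniform(0, θ) is conjugate: posterior is Pareto(max(x_m, max xᵢ), k + n).
Sample maximum = 13.03; prior scale x_m = 12.63 → posterior scale = max = 13.03.
Posterior shape = 5.65 + 9 = 14.65.
The Pareto density is decreasing on [x_m, ∞), so the mode is x_m = 13.03.

13.03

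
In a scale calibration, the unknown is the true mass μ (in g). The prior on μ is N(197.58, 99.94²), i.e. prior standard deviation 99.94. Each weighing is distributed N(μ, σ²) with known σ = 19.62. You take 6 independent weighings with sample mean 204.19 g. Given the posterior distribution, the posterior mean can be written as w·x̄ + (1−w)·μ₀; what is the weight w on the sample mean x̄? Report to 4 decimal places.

0.9936

For Normal data with known variance σ², a Normal(μ₀, σ₀²) prior on μ is conjugate. Posterior precision = 1/σ₀² + n/σ²; posterior mean is the precision-weighted average of μ₀ and x̄.
σ₀² = 99.94² = 9988.0036, σ² = 19.62² = 384.9444. Prior precision 1/σ₀² = 1/9988.0036; data precision n/σ² = 6/384.9444.
w = (n/σ²)/(1/σ₀² + n/σ²) = n·σ₀²/(σ² + n·σ₀²) = 6·9988.0036/(384.9444 + 6·9988.0036) = 59928.0216/60312.966 = 0.9936.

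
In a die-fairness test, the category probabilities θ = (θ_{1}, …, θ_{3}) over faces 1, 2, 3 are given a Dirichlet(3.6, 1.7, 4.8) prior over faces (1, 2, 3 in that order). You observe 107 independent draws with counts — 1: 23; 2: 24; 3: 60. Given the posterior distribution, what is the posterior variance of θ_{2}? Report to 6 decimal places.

0.001450

The Dirichlet prior is conjugate to the Multinomial likelihood: each posterior αⱼ = prior αⱼ + observed count nⱼ.
Posterior concentration: (26.6, 25.7, 64.8), total = 117.1.
Var[θ_j] = α_j(Σα−α_j)/((Σα)²(Σα+1)) = 25.7·91.4/(117.1²·118.1) = 0.001450.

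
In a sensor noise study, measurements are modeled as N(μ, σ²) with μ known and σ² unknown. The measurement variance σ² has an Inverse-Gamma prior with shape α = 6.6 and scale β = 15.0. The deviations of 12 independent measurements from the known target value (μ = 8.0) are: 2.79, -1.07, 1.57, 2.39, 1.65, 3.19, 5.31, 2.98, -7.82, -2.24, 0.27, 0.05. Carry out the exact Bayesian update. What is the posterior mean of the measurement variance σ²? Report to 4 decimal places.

With known mean μ and an Inverse-Gamma(α, β) prior on σ², the Normal likelihood is conjugate: posterior is Inv-Gamma(α + n/2, β + Σ(xᵢ−μ)²/2).
Σ(xᵢ−μ)² = (2.79)² + (-1.07)² + (1.57)² + (2.39)² + (1.65)² + (3.19)² + (5.31)² + (2.98)² + (-7.82)² + (-2.24)² + (0.27)² + (0.05)² = 133.3265.
Posterior: Inv-Gamma(6.6 + 12/2, 15.0 + 133.3265/2) = Inv-Gamma(12.60, 81.66325).
E[σ²|data] = β/(α−1) = 81.66325/11.60 = 7.0399.

7.0399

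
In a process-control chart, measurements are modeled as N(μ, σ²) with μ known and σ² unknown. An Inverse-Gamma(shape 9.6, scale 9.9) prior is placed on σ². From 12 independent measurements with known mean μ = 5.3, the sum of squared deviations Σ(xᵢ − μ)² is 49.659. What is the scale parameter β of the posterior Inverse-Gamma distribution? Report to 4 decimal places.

With known mean μ and an Inverse-Gamma(α, β) prior on σ², the Normal likelihood is conjugate: posterior is Inv-Gamma(α + n/2, β + Σ(xᵢ−μ)²/2).
Posterior: Inv-Gamma(9.6 + 12/2, 9.9 + 49.659/2) = Inv-Gamma(15.60, 34.7295).
Posterior β = 34.7295.

34.7295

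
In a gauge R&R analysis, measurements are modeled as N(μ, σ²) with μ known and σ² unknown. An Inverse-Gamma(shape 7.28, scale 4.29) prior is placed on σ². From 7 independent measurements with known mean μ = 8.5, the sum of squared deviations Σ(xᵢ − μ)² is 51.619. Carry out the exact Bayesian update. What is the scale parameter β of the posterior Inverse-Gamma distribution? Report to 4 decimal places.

30.0995

With known mean μ and an Inverse-Gamma(α, β) prior on σ², the Normal likelihood is conjugate: posterior is Inv-Gamma(α + n/2, β + Σ(xᵢ−μ)²/2).
Posterior: Inv-Gamma(7.28 + 7/2, 4.29 + 51.619/2) = Inv-Gamma(10.78, 30.0995).
Posterior β = 30.0995.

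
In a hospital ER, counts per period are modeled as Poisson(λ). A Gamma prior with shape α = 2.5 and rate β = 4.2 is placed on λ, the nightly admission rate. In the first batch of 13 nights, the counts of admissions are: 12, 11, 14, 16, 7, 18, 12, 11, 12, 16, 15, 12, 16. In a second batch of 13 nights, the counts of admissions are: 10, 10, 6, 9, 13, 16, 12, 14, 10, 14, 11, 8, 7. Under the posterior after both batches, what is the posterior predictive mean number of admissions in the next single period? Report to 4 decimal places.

10.4139

With a Gamma(shape α, rate β) prior, the Poisson likelihood is conjugate: the posterior is Gamma(α + ΣXᵢ, β + n).
Batch 1: sum of counts S = 172 over n = 13 nights.
After batch 1: Gamma(α+S, β+n) = Gamma(2.5+172, 4.2+13) = Gamma(174.5, 17.2).
Batch 2: sum of counts S = 140 over n = 13 nights.
After batch 2: Gamma(α+S, β+n) = Gamma(174.5+140, 17.2+13) = Gamma(314.5, 30.2).
The predictive distribution for one future period is NegBinom with mean α/β = 10.4139.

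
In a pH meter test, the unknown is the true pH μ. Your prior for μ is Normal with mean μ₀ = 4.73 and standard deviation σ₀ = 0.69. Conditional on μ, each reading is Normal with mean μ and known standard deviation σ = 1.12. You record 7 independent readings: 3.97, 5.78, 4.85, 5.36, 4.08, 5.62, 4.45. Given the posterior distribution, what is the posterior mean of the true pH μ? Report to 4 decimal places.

For Normal data with known variance σ², a Normal(μ₀, σ₀²) prior on μ is conjugate. Posterior precision = 1/σ₀² + n/σ²; posterior mean is the precision-weighted average of μ₀ and x̄.
Σxᵢ = 3.97 + 5.78 + 4.85 + 5.36 + 4.08 + 5.62 + 4.45 = 34.11, so n·x̄ = 34.11.
σ₀² = 0.69² = 0.4761, σ² = 1.12² = 1.2544; σ² + n·σ₀² = 1.2544 + 7·0.4761 = 4.5871.
Posterior mean = (μ₀/σ₀² + n·x̄/σ²)/(1/σ₀² + n/σ²) = (σ²·μ₀ + σ₀²·n·x̄)/(σ² + n·σ₀²) = (1.2544·4.73 + 0.4761·34.11)/4.5871 = 22.173083/4.5871 = 4.8338.

4.8338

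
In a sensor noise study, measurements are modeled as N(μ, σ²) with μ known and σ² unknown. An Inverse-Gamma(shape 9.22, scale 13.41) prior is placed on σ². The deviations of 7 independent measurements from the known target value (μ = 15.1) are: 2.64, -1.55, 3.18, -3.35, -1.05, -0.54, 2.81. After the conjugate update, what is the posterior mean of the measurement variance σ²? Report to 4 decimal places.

With known mean μ and an Inverse-Gamma(α, β) prior on σ², the Normal likelihood is conjugate: posterior is Inv-Gamma(α + n/2, β + Σ(xᵢ−μ)²/2).
Σ(xᵢ−μ)² = (2.64)² + (-1.55)² + (3.18)² + (-3.35)² + (-1.05)² + (-0.54)² + (2.81)² = 39.9972.
Posterior: Inv-Gamma(9.22 + 7/2, 13.41 + 39.9972/2) = Inv-Gamma(12.72, 33.40860).
E[σ²|data] = β/(α−1) = 33.40860/11.72 = 2.8506.

2.8506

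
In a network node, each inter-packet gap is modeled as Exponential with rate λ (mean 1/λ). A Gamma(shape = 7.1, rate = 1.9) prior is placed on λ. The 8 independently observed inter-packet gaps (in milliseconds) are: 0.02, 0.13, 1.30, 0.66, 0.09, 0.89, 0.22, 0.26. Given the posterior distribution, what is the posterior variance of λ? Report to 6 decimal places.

0.504664

With a Gamma(shape α, rate β) prior on the exponential rate λ, the posterior after n observations with total T = Σxᵢ is Gamma(α+n, β+T).
Sum of observations T = 3.57 milliseconds; n = 8.
Posterior: Gamma(7.1+8, 1.9+3.57) = Gamma(15.1, 5.47).
Var = α/β² = 0.504664.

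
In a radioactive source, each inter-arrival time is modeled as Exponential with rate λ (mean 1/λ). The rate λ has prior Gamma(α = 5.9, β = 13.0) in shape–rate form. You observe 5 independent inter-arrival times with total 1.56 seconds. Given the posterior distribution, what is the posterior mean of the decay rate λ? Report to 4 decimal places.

0.7486

With a Gamma(shape α, rate β) prior on the exponential rate λ, the posterior after n observations with total T = Σxᵢ is Gamma(α+n, β+T).
Posterior: Gamma(5.9+5, 13.0+1.56) = Gamma(10.9, 14.56).
Posterior mean of λ = α/β = 10.9/14.56 = 0.7486.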